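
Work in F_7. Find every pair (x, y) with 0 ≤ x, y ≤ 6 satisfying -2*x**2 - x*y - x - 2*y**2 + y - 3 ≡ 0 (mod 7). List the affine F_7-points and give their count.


Affine F_7-points: {(1, 2), (1, 5), (2, 4), (2, 6), (3, 1), (3, 5), (5, 6), (6, 4)}; count = 8.

For each of the 49 pairs (x, y) ∈ F_7², evaluate f(x, y) mod 7. Record the zeros.
  x = 0: [0↦4, 1↦3, 2↦5, 3↦3, 4↦4, 5↦1, 6↦1]  zeros at y ∈ ∅
  x = 1: [0↦1, 1↦6, 2↦0, 3↦4, 4↦4, 5↦0, 6↦6]  zeros at y ∈ {2, 5}
  x = 2: [0↦1, 1↦5, 2↦5, 3↦1, 4↦0, 5↦2, 6↦0]  zeros at y ∈ {4, 6}
  x = 3: [0↦4, 1↦0, 2↦6, 3↦1, 4↦6, 5↦0, 6↦4]  zeros at y ∈ {1, 5}
  x = 4: [0↦3, 1↦5, 2↦3, 3↦4, 4↦1, 5↦1, 6↦4]  zeros at y ∈ ∅
  x = 5: [0↦5, 1↦6, 2↦3, 3↦3, 4↦6, 5↦5, 6↦0]  zeros at y ∈ {6}
  x = 6: [0↦3, 1↦3, 2↦6, 3↦5, 4↦0, 5↦5, 6↦6]  zeros at y ∈ {4}
Collecting zeros: affine points = {(1, 2), (1, 5), (2, 4), (2, 6), (3, 1), (3, 5), (5, 6), (6, 4)}.
Total count |C(F_7)_aff| = 8.


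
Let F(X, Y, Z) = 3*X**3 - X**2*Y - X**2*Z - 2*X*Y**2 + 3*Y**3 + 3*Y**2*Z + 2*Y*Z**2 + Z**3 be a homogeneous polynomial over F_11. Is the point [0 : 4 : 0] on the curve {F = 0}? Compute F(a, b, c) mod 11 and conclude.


F(0,4,0) ≡ 5 (mod 11); P is NOT on the curve.

Evaluate F(0, 4, 0) term-by-term (mod 11).
  3*X**3 ↦ 3·0·1·1 = 0
  -X**2*Y ↦ -1·0·4·1 = 0
  -X**2*Z ↦ -1·0·1·0 = 0
  -2*X*Y**2 ↦ -2·0·16·1 = 0
  3*Y**3 ↦ 3·1·64·1 = 192
  3*Y**2*Z ↦ 3·1·16·0 = 0
  2*Y*Z**2 ↦ 2·1·4·0 = 0
  Z**3 ↦ 1·1·1·0 = 0
Sum: F(0, 4, 0) = (0) + (0) + (0) + (0) + (192) + (0) + (0) + (0) = 192.
Reducing mod 11: 192 ≡ 5 (mod 11).
Since F(a, b, c) ≡ 5 ≠ 0 (mod 11), P does NOT lie on the curve.


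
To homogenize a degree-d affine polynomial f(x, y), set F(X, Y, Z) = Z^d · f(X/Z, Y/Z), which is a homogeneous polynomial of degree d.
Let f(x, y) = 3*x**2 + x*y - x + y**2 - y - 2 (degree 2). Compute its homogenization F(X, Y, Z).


F(X, Y, Z) = 3*X**2 + X*Y - X*Z + Y**2 - Y*Z - 2*Z**2

deg(f) = 2.
Substitute x = X/Z, y = Y/Z into f, then multiply by Z^2.
  monomial 3·x^2·y^0 ↦ 3·X^2·Y^0·Z^0.
  monomial 1·x^1·y^1 ↦ 1·X^1·Y^1·Z^0.
  monomial -1·x^1·y^0 ↦ -1·X^1·Y^0·Z^1.
  monomial 1·x^0·y^2 ↦ 1·X^0·Y^2·Z^0.
  monomial -1·x^0·y^1 ↦ -1·X^0·Y^1·Z^1.
  monomial -2·x^0·y^0 ↦ -2·X^0·Y^0·Z^2.
Collecting: F(X, Y, Z) = 3*X**2 + X*Y - X*Z + Y**2 - Y*Z - 2*Z**2.


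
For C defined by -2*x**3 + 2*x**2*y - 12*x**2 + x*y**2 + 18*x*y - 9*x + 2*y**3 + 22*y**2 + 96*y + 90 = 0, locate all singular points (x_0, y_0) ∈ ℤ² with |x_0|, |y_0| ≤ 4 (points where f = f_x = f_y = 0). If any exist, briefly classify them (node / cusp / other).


Singular points: {(-3, -3)}; classification: cusp.

Compute partial derivatives:
  f_x = -6*x**2 + 4*x*y - 24*x + y**2 + 18*y - 9.
  f_y = 2*x**2 + 2*x*y + 18*x + 6*y**2 + 44*y + 96.
Scan x_0 ∈ {−4, ..., 4}. For each x_0, f_y(x_0, y) is a polynomial in y; find its integer roots y ∈ {−4, ..., 4}, then test f_x and f at those candidates.
  x = -4: f_y(-4, y) = 6*y**2 + 36*y + 56; no integer root y with |y| ≤ 4.
  x = -3: f_y(-3, y) = 6*y**2 + 38*y + 60; vanishes at y ∈ {-3}. (-3, -3): f_x = 0, f = 0 — SINGULAR.
  x = -2: f_y(-2, y) = 6*y**2 + 40*y + 68; no integer root y with |y| ≤ 4.
  x = -1: f_y(-1, y) = 6*y**2 + 42*y + 80; no integer root y with |y| ≤ 4.
  x = 0: f_y(0, y) = 6*y**2 + 44*y + 96; no integer root y with |y| ≤ 4.
  x = 1: f_y(1, y) = 6*y**2 + 46*y + 116; no integer root y with |y| ≤ 4.
  x = 2: f_y(2, y) = 6*y**2 + 48*y + 140; no integer root y with |y| ≤ 4.
  x = 3: f_y(3, y) = 6*y**2 + 50*y + 168; no integer root y with |y| ≤ 4.
  x = 4: f_y(4, y) = 6*y**2 + 52*y + 200; no integer root y with |y| ≤ 4.
Only singular point on the grid: (-3, -3).
Classify: substitute x = -3 + u, y = -3 + v and expand: f = -2*u**3 + 2*u**2*v + u*v**2 + 2*v**3 + v**2.
No constant or linear terms (consistent with a singular point). Quadratic part: v**2. Cubic part: -2*u**3 + 2*u**2*v + u*v**2 + 2*v**3.
The quadratic part v**2 is a perfect square, so there is a single (double) tangent line v = 0, i.e. y = -3. Restricting the cubic part to that line (v = 0) leaves -2*u**3 ≠ 0, so f is not divisible by v and the branch is v² ≈ 2*u**3 to lowest order — this is a cusp.
Classification: cusp.


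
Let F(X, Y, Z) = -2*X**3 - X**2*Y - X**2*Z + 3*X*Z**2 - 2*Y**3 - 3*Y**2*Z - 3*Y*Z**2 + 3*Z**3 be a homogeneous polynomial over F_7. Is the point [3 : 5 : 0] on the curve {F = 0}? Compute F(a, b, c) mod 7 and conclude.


F(3,5,0) ≡ 1 (mod 7); P is NOT on the curve.

Evaluate F(3, 5, 0) term-by-term (mod 7).
  -2*X**3 ↦ -2·27·1·1 = -54
  -X**2*Y ↦ -1·9·5·1 = -45
  -X**2*Z ↦ -1·9·1·0 = 0
  3*X*Z**2 ↦ 3·3·1·0 = 0
  -2*Y**3 ↦ -2·1·125·1 = -250
  -3*Y**2*Z ↦ -3·1·25·0 = 0
  -3*Y*Z**2 ↦ -3·1·5·0 = 0
  3*Z**3 ↦ 3·1·1·0 = 0
Sum: F(3, 5, 0) = (-54) + (-45) + (0) + (0) + (-250) + (0) + (0) + (0) = -349.
Reducing mod 7: -349 ≡ 1 (mod 7).
Since F(a, b, c) ≡ 1 ≠ 0 (mod 7), P does NOT lie on the curve.


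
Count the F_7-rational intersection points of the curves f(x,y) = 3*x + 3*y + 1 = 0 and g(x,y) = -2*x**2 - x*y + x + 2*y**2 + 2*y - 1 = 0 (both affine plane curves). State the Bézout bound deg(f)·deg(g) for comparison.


Common zeros: {(2, 0)}; count = 1; Bézout bound = 2.

deg(f) = 1, deg(g) = 2, so Bézout bound = 2.
Scan x ∈ F_7. For each x, list the y ∈ F_7 with f(x, y) ≡ 0 and those with g(x, y) ≡ 0 (mod 7); the common zeros in that column are the intersection.
  x = 0: f ≡ 0 at y ∈ {2}; g ≡ 0 at y ∈ ∅; common: ∅.
  x = 1: f ≡ 0 at y ∈ {1}; g ≡ 0 at y ∈ ∅; common: ∅.
  x = 2: f ≡ 0 at y ∈ {0}; g ≡ 0 at y ∈ {0}; common: {0}.
  x = 3: f ≡ 0 at y ∈ {6}; g ≡ 0 at y ∈ ∅; common: ∅.
  x = 4: f ≡ 0 at y ∈ {5}; g ≡ 0 at y ∈ ∅; common: ∅.
  x = 5: f ≡ 0 at y ∈ {4}; g ≡ 0 at y ∈ ∅; common: ∅.
  x = 6: f ≡ 0 at y ∈ {3}; g ≡ 0 at y ∈ ∅; common: ∅.
Collecting: common zeros = {(2, 0)}, so the count is 1.
Comparison with the Bézout bound: 1 ≤ 2 = deg(f)·deg(g), as expected for curves with no common component (the affine F_7-count falls short of the bound because intersections may lie at infinity, over extension fields, or carry multiplicity).


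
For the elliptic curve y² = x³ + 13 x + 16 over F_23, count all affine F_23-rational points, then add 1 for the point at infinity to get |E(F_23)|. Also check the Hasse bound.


Affine points = {(0, 4), (0, 19), (2, 2), (2, 21), (3, 6), (3, 17), (7, 6), (7, 17), (11, 8), (11, 15), (13, 6), (13, 17), (22, 5), (22, 18)}; affine count = 14; |E(F_23)| = 15.

Discriminant check: Δ ∝ 4a³ + 27b² = 4·13³ + 27·16² = 4·2197 + 27·256 ≡ 14 (mod 23). Nonzero ⇒ E is nonsingular.
For each x ∈ F_23, compute rhs = x³ + 13·x + 16 mod 23, then count y ∈ F_23 with y² ≡ rhs.
  x = 0: rhs = 16, matching y values: 4, 19 (2 points).
  x = 1: rhs = 7, matching y values: none (0 points).
  x = 2: rhs = 4, matching y values: 2, 21 (2 points).
  x = 3: rhs = 13, matching y values: 6, 17 (2 points).
  x = 4: rhs = 17, matching y values: none (0 points).
  x = 5: rhs = 22, matching y values: none (0 points).
  x = 6: rhs = 11, matching y values: none (0 points).
  x = 7: rhs = 13, matching y values: 6, 17 (2 points).
  x = 8: rhs = 11, matching y values: none (0 points).
  x = 9: rhs = 11, matching y values: none (0 points).
  x = 10: rhs = 19, matching y values: none (0 points).
  x = 11: rhs = 18, matching y values: 8, 15 (2 points).
  x = 12: rhs = 14, matching y values: none (0 points).
  x = 13: rhs = 13, matching y values: 6, 17 (2 points).
  x = 14: rhs = 21, matching y values: none (0 points).
  x = 15: rhs = 21, matching y values: none (0 points).
  x = 16: rhs = 19, matching y values: none (0 points).
  x = 17: rhs = 21, matching y values: none (0 points).
  x = 18: rhs = 10, matching y values: none (0 points).
  x = 19: rhs = 15, matching y values: none (0 points).
  x = 20: rhs = 19, matching y values: none (0 points).
  x = 21: rhs = 5, matching y values: none (0 points).
  x = 22: rhs = 2, matching y values: 5, 18 (2 points).
Total affine count: 14.
Full point count |E(F_23)| = 14 + 1 = 15.
Hasse bound: |15 − (23+1)| = |-9| = 9 ≤ 2√23 ≈ 9.5917 ✓.


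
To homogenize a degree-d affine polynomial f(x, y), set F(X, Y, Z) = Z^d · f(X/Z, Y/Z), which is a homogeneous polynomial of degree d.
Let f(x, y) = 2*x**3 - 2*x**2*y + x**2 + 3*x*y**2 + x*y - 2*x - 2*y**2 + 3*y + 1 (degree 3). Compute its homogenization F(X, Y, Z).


F(X, Y, Z) = 2*X**3 - 2*X**2*Y + X**2*Z + 3*X*Y**2 + X*Y*Z - 2*X*Z**2 - 2*Y**2*Z + 3*Y*Z**2 + Z**3

deg(f) = 3.
Substitute x = X/Z, y = Y/Z into f, then multiply by Z^3.
  monomial 2·x^3·y^0 ↦ 2·X^3·Y^0·Z^0.
  monomial -2·x^2·y^1 ↦ -2·X^2·Y^1·Z^0.
  monomial 1·x^2·y^0 ↦ 1·X^2·Y^0·Z^1.
  monomial 3·x^1·y^2 ↦ 3·X^1·Y^2·Z^0.
  monomial 1·x^1·y^1 ↦ 1·X^1·Y^1·Z^1.
  monomial -2·x^1·y^0 ↦ -2·X^1·Y^0·Z^2.
  monomial -2·x^0·y^2 ↦ -2·X^0·Y^2·Z^1.
  monomial 3·x^0·y^1 ↦ 3·X^0·Y^1·Z^2.
  monomial 1·x^0·y^0 ↦ 1·X^0·Y^0·Z^3.
Collecting: F(X, Y, Z) = 2*X**3 - 2*X**2*Y + X**2*Z + 3*X*Y**2 + X*Y*Z - 2*X*Z**2 - 2*Y**2*Z + 3*Y*Z**2 + Z**3.


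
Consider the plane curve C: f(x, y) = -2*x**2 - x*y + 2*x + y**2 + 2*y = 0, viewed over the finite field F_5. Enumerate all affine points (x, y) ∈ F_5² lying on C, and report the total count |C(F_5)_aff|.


Affine F_5-points: {(0, 0), (0, 3), (1, 0), (1, 4), (2, 2), (2, 3), (3, 2), (3, 4), (4, 1)}; count = 9.

For each of the 25 pairs (x, y) ∈ F_5², evaluate f(x, y) mod 5. Record the zeros.
  x = 0: [0↦0, 1↦3, 2↦3, 3↦0, 4↦4]  zeros at y ∈ {0, 3}
  x = 1: [0↦0, 1↦2, 2↦1, 3↦2, 4↦0]  zeros at y ∈ {0, 4}
  x = 2: [0↦1, 1↦2, 2↦0, 3↦0, 4↦2]  zeros at y ∈ {2, 3}
  x = 3: [0↦3, 1↦3, 2↦0, 3↦4, 4↦0]  zeros at y ∈ {2, 4}
  x = 4: [0↦1, 1↦0, 2↦1, 3↦4, 4↦4]  zeros at y ∈ {1}
Collecting zeros: affine points = {(0, 0), (0, 3), (1, 0), (1, 4), (2, 2), (2, 3), (3, 2), (3, 4), (4, 1)}.
Total count |C(F_5)_aff| = 9.


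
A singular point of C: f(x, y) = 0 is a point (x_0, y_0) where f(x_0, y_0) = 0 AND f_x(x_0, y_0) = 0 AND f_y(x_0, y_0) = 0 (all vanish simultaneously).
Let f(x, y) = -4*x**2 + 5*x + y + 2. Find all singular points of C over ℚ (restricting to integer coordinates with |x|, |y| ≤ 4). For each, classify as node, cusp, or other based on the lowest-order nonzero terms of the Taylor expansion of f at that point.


No singular points in the scanned grid; C is smooth there.

Compute partial derivatives:
  f_x = 5 - 8*x.
  f_y = 1.
f_y = 1 is a nonzero constant, so f_y never vanishes: no point (x, y) can satisfy f = f_x = f_y = 0. In particular no (x, y) ∈ {−4, ..., 4}² is singular; the curve is smooth.


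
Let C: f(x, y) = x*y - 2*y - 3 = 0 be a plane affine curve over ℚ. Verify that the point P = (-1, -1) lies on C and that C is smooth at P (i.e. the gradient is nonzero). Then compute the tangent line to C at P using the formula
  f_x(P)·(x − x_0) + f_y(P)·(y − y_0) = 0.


Tangent line at P: -x - 3*y - 4 = 0.

Step 1: f(-1, -1) = 0, so P lies on C.
Step 2: partial derivatives
  f_x(x, y) = y, f_y(x, y) = x - 2.
  f_x(P) = -1, f_y(P) = -3 (gradient nonzero, so P is smooth).
Step 3: tangent line at P: -1·(x − -1) + -3·(y − -1) = 0.
Expanding: -x - 3*y - 4 = 0.


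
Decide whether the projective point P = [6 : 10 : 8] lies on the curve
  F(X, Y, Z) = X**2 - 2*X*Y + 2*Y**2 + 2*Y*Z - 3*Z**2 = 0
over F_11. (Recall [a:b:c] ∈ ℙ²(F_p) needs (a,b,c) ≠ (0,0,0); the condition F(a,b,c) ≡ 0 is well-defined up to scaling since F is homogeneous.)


F(6,10,8) ≡ 7 (mod 11); P is NOT on the curve.

Evaluate F(6, 10, 8) term-by-term (mod 11).
  X**2 ↦ 1·36·1·1 = 36
  -2*X*Y ↦ -2·6·10·1 = -120
  2*Y**2 ↦ 2·1·100·1 = 200
  2*Y*Z ↦ 2·1·10·8 = 160
  -3*Z**2 ↦ -3·1·1·64 = -192
Sum: F(6, 10, 8) = (36) + (-120) + (200) + (160) + (-192) = 84.
Reducing mod 11: 84 ≡ 7 (mod 11).
Since F(a, b, c) ≡ 7 ≠ 0 (mod 11), P does NOT lie on the curve.


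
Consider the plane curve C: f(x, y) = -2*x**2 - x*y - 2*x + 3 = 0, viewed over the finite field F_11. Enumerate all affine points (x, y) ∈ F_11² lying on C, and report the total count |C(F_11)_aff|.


Affine F_11-points: {(1, 10), (2, 1), (3, 4), (4, 10), (5, 4), (6, 3), (7, 8), (8, 3), (9, 6), (10, 8)}; count = 10.

For each of the 121 pairs (x, y) ∈ F_11², evaluate f(x, y) mod 11. Record the zeros.
  x = 0: [0↦3, 1↦3, 2↦3, 3↦3, 4↦3, 5↦3, 6↦3, 7↦3, 8↦3, 9↦3, 10↦3]  zeros at y ∈ ∅
  x = 1: [0↦10, 1↦9, 2↦8, 3↦7, 4↦6, 5↦5, 6↦4, 7↦3, 8↦2, 9↦1, 10↦0]  zeros at y ∈ {10}
  x = 2: [0↦2, 1↦0, 2↦9, 3↦7, 4↦5, 5↦3, 6↦1, 7↦10, 8↦8, 9↦6, 10↦4]  zeros at y ∈ {1}
  x = 3: [0↦1, 1↦9, 2↦6, 3↦3, 4↦0, 5↦8, 6↦5, 7↦2, 8↦10, 9↦7, 10↦4]  zeros at y ∈ {4}
  x = 4: [0↦7, 1↦3, 2↦10, 3↦6, 4↦2, 5↦9, 6↦5, 7↦1, 8↦8, 9↦4, 10↦0]  zeros at y ∈ {10}
  x = 5: [0↦9, 1↦4, 2↦10, 3↦5, 4↦0, 5↦6, 6↦1, 7↦7, 8↦2, 9↦8, 10↦3]  zeros at y ∈ {4}
  x = 6: [0↦7, 1↦1, 2↦6, 3↦0, 4↦5, 5↦10, 6↦4, 7↦9, 8↦3, 9↦8, 10↦2]  zeros at y ∈ {3}
  x = 7: [0↦1, 1↦5, 2↦9, 3↦2, 4↦6, 5↦10, 6↦3, 7↦7, 8↦0, 9↦4, 10↦8]  zeros at y ∈ {8}
  x = 8: [0↦2, 1↦5, 2↦8, 3↦0, 4↦3, 5↦6, 6↦9, 7↦1, 8↦4, 9↦7, 10↦10]  zeros at y ∈ {3}
  x = 9: [0↦10, 1↦1, 2↦3, 3↦5, 4↦7, 5↦9, 6↦0, 7↦2, 8↦4, 9↦6, 10↦8]  zeros at y ∈ {6}
  x = 10: [0↦3, 1↦4, 2↦5, 3↦6, 4↦7, 5↦8, 6↦9, 7↦10, 8↦0, 9↦1, 10↦2]  zeros at y ∈ {8}
Collecting zeros: affine points = {(1, 10), (2, 1), (3, 4), (4, 10), (5, 4), (6, 3), (7, 8), (8, 3), (9, 6), (10, 8)}.
Total count |C(F_11)_aff| = 10.


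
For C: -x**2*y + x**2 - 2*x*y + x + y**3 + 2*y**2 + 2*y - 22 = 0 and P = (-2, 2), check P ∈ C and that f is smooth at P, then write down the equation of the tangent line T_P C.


Tangent line at P: x + 22*y - 42 = 0.

Step 1: f(-2, 2) = 0, so P lies on C.
Step 2: partial derivatives
  f_x(x, y) = -2*x*y + 2*x - 2*y + 1, f_y(x, y) = -x**2 - 2*x + 3*y**2 + 4*y + 2.
  f_x(P) = 1, f_y(P) = 22 (gradient nonzero, so P is smooth).
Step 3: tangent line at P: 1·(x − -2) + 22·(y − 2) = 0.
Expanding: x + 22*y - 42 = 0.


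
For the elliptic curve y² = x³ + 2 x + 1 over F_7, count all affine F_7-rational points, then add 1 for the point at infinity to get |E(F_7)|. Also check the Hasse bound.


Affine points = {(0, 1), (0, 6), (1, 2), (1, 5)}; affine count = 4; |E(F_7)| = 5.

Discriminant check: Δ ∝ 4a³ + 27b² = 4·2³ + 27·1² = 4·8 + 27·1 ≡ 3 (mod 7). Nonzero ⇒ E is nonsingular.
For each x ∈ F_7, compute rhs = x³ + 2·x + 1 mod 7, then count y ∈ F_7 with y² ≡ rhs.
  x = 0: rhs = 1, matching y values: 1, 6 (2 points).
  x = 1: rhs = 4, matching y values: 2, 5 (2 points).
  x = 2: rhs = 6, matching y values: none (0 points).
  x = 3: rhs = 6, matching y values: none (0 points).
  x = 4: rhs = 3, matching y values: none (0 points).
  x = 5: rhs = 3, matching y values: none (0 points).
  x = 6: rhs = 5, matching y values: none (0 points).
Total affine count: 4.
Full point count |E(F_7)| = 4 + 1 = 5.
Hasse bound: |5 − (7+1)| = |-3| = 3 ≤ 2√7 ≈ 5.2915 ✓.


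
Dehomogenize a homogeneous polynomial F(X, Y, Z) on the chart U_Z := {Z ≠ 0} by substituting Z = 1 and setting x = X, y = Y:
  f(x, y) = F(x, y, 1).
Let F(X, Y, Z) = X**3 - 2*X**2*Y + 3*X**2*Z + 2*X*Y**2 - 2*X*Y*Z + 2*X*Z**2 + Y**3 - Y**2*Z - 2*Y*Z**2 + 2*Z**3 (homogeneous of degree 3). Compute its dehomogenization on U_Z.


f(x, y) = x**3 - 2*x**2*y + 3*x**2 + 2*x*y**2 - 2*x*y + 2*x + y**3 - y**2 - 2*y + 2

On U_Z we set Z = 1. Each monomial c·X^i·Y^j·Z^k in F becomes c·x^i·y^j·1^k = c·x^i·y^j.
Substituting Z = 1: F(X, Y, 1) = x**3 - 2*x**2*y + 3*x**2 + 2*x*y**2 - 2*x*y + 2*x + y**3 - y**2 - 2*y + 2.
Note: deg(f) ≤ deg(F) = 3; strict inequality happens when F is divisible by Z (lost terms).


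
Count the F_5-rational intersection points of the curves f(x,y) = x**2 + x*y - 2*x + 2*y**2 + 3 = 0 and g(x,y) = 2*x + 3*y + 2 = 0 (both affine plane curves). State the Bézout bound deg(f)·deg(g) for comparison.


Common zeros: {(0, 1), (3, 4)}; count = 2; Bézout bound = 2.

deg(f) = 2, deg(g) = 1, so Bézout bound = 2.
Scan x ∈ F_5. For each x, list the y ∈ F_5 with f(x, y) ≡ 0 and those with g(x, y) ≡ 0 (mod 5); the common zeros in that column are the intersection.
  x = 0: f ≡ 0 at y ∈ {1, 4}; g ≡ 0 at y ∈ {1}; common: {1}.
  x = 1: f ≡ 0 at y ∈ {1}; g ≡ 0 at y ∈ {2}; common: ∅.
  x = 2: f ≡ 0 at y ∈ {2}; g ≡ 0 at y ∈ {3}; common: ∅.
  x = 3: f ≡ 0 at y ∈ {2, 4}; g ≡ 0 at y ∈ {4}; common: {4}.
  x = 4: f ≡ 0 at y ∈ ∅; g ≡ 0 at y ∈ {0}; common: ∅.
Collecting: common zeros = {(0, 1), (3, 4)}, so the count is 2.
Comparison with the Bézout bound: 2 ≤ 2 = deg(f)·deg(g), as expected for curves with no common component (the bound is attained).


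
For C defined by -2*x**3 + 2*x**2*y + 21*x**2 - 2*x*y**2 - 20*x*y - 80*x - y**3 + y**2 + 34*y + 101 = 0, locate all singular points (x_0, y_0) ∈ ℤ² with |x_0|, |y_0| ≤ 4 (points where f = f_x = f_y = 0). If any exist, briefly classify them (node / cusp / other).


Singular points: {(3, -2)}; classification: node.

Compute partial derivatives:
  f_x = -6*x**2 + 4*x*y + 42*x - 2*y**2 - 20*y - 80.
  f_y = 2*x**2 - 4*x*y - 20*x - 3*y**2 + 2*y + 34.
Scan x_0 ∈ {−4, ..., 4}. For each x_0, f_y(x_0, y) is a polynomial in y; find its integer roots y ∈ {−4, ..., 4}, then test f_x and f at those candidates.
  x = -4: f_y(-4, y) = -3*y**2 + 18*y + 146; no integer root y with |y| ≤ 4.
  x = -3: f_y(-3, y) = -3*y**2 + 14*y + 112; no integer root y with |y| ≤ 4.
  x = -2: f_y(-2, y) = -3*y**2 + 10*y + 82; no integer root y with |y| ≤ 4.
  x = -1: f_y(-1, y) = -3*y**2 + 6*y + 56; no integer root y with |y| ≤ 4.
  x = 0: f_y(0, y) = -3*y**2 + 2*y + 34; no integer root y with |y| ≤ 4.
  x = 1: f_y(1, y) = -3*y**2 - 2*y + 16; vanishes at y ∈ {2}. (1, 2): f_x = -84 ≠ 0.
  x = 2: f_y(2, y) = -3*y**2 - 6*y + 2; no integer root y with |y| ≤ 4.
  x = 3: f_y(3, y) = -3*y**2 - 10*y - 8; vanishes at y ∈ {-2}. (3, -2): f_x = 0, f = 0 — SINGULAR.
  x = 4: f_y(4, y) = -3*y**2 - 14*y - 14; no integer root y with |y| ≤ 4.
Only singular point on the grid: (3, -2).
Classify: substitute x = 3 + u, y = -2 + v and expand: f = -2*u**3 + 2*u**2*v - u**2 - 2*u*v**2 - v**3 + v**2.
No constant or linear terms (consistent with a singular point). Quadratic part: -u**2 + v**2. Cubic part: -2*u**3 + 2*u**2*v - 2*u*v**2 - v**3.
The quadratic part v**2 - u**2 = (v − u)(v + u) splits into two distinct linear factors, so there are two distinct tangent lines y − -2 = ±(x − 3) — this is a node (ordinary double point).
Classification: node.


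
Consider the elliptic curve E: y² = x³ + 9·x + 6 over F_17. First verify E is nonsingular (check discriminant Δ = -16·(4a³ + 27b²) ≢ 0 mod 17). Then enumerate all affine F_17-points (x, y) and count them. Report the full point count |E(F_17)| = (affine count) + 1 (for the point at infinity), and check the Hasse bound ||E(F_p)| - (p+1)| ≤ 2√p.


Affine points = {(1, 4), (1, 13), (2, 7), (2, 10), (3, 3), (3, 14), (4, 2), (4, 15), (6, 2), (6, 15), (7, 2), (7, 15), (9, 0), (10, 5), (10, 12), (11, 5), (11, 12), (13, 5), (13, 12), (16, 8), (16, 9)}; affine count = 21; |E(F_17)| = 22.

Discriminant check: Δ ∝ 4a³ + 27b² = 4·9³ + 27·6² = 4·729 + 27·36 ≡ 12 (mod 17). Nonzero ⇒ E is nonsingular.
For each x ∈ F_17, compute rhs = x³ + 9·x + 6 mod 17, then count y ∈ F_17 with y² ≡ rhs.
  x = 0: rhs = 6, matching y values: none (0 points).
  x = 1: rhs = 16, matching y values: 4, 13 (2 points).
  x = 2: rhs = 15, matching y values: 7, 10 (2 points).
  x = 3: rhs = 9, matching y values: 3, 14 (2 points).
  x = 4: rhs = 4, matching y values: 2, 15 (2 points).
  x = 5: rhs = 6, matching y values: none (0 points).
  x = 6: rhs = 4, matching y values: 2, 15 (2 points).
  x = 7: rhs = 4, matching y values: 2, 15 (2 points).
  x = 8: rhs = 12, matching y values: none (0 points).
  x = 9: rhs = 0, matching y values: 0 (1 points).
  x = 10: rhs = 8, matching y values: 5, 12 (2 points).
  x = 11: rhs = 8, matching y values: 5, 12 (2 points).
  x = 12: rhs = 6, matching y values: none (0 points).
  x = 13: rhs = 8, matching y values: 5, 12 (2 points).
  x = 14: rhs = 3, matching y values: none (0 points).
  x = 15: rhs = 14, matching y values: none (0 points).
  x = 16: rhs = 13, matching y values: 8, 9 (2 points).
Total affine count: 21.
Full point count |E(F_17)| = 21 + 1 = 22.
Hasse bound: |22 − (17+1)| = |4| = 4 ≤ 2√17 ≈ 8.2462 ✓.


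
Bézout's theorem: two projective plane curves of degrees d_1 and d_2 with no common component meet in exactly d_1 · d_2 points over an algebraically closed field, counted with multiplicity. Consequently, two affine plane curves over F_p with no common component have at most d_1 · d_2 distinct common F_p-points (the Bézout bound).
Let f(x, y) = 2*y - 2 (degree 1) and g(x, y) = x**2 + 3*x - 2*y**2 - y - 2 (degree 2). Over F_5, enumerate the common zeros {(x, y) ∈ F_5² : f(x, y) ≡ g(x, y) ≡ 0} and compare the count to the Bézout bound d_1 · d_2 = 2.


Common zeros: {(0, 1), (2, 1)}; count = 2; Bézout bound = 2.

deg(f) = 1, deg(g) = 2, so Bézout bound = 2.
Scan x ∈ F_5. For each x, list the y ∈ F_5 with f(x, y) ≡ 0 and those with g(x, y) ≡ 0 (mod 5); the common zeros in that column are the intersection.
  x = 0: f ≡ 0 at y ∈ {1}; g ≡ 0 at y ∈ {1}; common: {1}.
  x = 1: f ≡ 0 at y ∈ {1}; g ≡ 0 at y ∈ ∅; common: ∅.
  x = 2: f ≡ 0 at y ∈ {1}; g ≡ 0 at y ∈ {1}; common: {1}.
  x = 3: f ≡ 0 at y ∈ {1}; g ≡ 0 at y ∈ {3, 4}; common: ∅.
  x = 4: f ≡ 0 at y ∈ {1}; g ≡ 0 at y ∈ {3, 4}; common: ∅.
Collecting: common zeros = {(0, 1), (2, 1)}, so the count is 2.
Comparison with the Bézout bound: 2 ≤ 2 = deg(f)·deg(g), as expected for curves with no common component (the bound is attained).


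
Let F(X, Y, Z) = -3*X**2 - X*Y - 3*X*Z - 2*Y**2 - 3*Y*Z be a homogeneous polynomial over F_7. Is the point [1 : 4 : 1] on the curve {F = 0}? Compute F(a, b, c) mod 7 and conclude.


F(1,4,1) ≡ 2 (mod 7); P is NOT on the curve.

Evaluate F(1, 4, 1) term-by-term (mod 7).
  -3*X**2 ↦ -3·1·1·1 = -3
  -X*Y ↦ -1·1·4·1 = -4
  -3*X*Z ↦ -3·1·1·1 = -3
  -2*Y**2 ↦ -2·1·16·1 = -32
  -3*Y*Z ↦ -3·1·4·1 = -12
Sum: F(1, 4, 1) = (-3) + (-4) + (-3) + (-32) + (-12) = -54.
Reducing mod 7: -54 ≡ 2 (mod 7).
Since F(a, b, c) ≡ 2 ≠ 0 (mod 7), P does NOT lie on the curve.


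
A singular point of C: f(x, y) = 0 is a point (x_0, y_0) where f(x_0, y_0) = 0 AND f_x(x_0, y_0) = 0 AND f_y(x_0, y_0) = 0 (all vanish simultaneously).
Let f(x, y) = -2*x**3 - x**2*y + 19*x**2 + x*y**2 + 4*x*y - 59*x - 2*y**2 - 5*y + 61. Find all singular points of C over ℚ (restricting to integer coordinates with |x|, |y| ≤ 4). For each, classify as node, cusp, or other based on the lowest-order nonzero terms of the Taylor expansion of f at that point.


Singular points: {(3, 1)}; classification: cusp.

Compute partial derivatives:
  f_x = -6*x**2 - 2*x*y + 38*x + y**2 + 4*y - 59.
  f_y = -x**2 + 2*x*y + 4*x - 4*y - 5.
Scan x_0 ∈ {−4, ..., 4}. For each x_0, f_y(x_0, y) is a polynomial in y; find its integer roots y ∈ {−4, ..., 4}, then test f_x and f at those candidates.
  x = -4: f_y(-4, y) = -12*y - 37; no integer root y with |y| ≤ 4.
  x = -3: f_y(-3, y) = -10*y - 26; no integer root y with |y| ≤ 4.
  x = -2: f_y(-2, y) = -8*y - 17; no integer root y with |y| ≤ 4.
  x = -1: f_y(-1, y) = -6*y - 10; no integer root y with |y| ≤ 4.
  x = 0: f_y(0, y) = -4*y - 5; no integer root y with |y| ≤ 4.
  x = 1: f_y(1, y) = -2*y - 2; vanishes at y ∈ {-1}. (1, -1): f_x = -28 ≠ 0.
  x = 2: f_y(2, y) = -1; no integer root y with |y| ≤ 4.
  x = 3: f_y(3, y) = 2*y - 2; vanishes at y ∈ {1}. (3, 1): f_x = 0, f = 0 — SINGULAR.
  x = 4: f_y(4, y) = 4*y - 5; no integer root y with |y| ≤ 4.
Only singular point on the grid: (3, 1).
Classify: substitute x = 3 + u, y = 1 + v and expand: f = -2*u**3 - u**2*v + u*v**2 + v**2.
No constant or linear terms (consistent with a singular point). Quadratic part: v**2. Cubic part: -2*u**3 - u**2*v + u*v**2.
The quadratic part v**2 is a perfect square, so there is a single (double) tangent line v = 0, i.e. y = 1. Restricting the cubic part to that line (v = 0) leaves -2*u**3 ≠ 0, so f is not divisible by v and the branch is v² ≈ 2*u**3 to lowest order — this is a cusp.
Classification: cusp.


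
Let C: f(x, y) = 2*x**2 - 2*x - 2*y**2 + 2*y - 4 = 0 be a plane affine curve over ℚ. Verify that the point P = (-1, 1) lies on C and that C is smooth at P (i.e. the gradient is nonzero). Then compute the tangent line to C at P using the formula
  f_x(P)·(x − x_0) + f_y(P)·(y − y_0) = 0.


Tangent line at P: -6*x - 2*y - 4 = 0.

Step 1: f(-1, 1) = 0, so P lies on C.
Step 2: partial derivatives
  f_x(x, y) = 4*x - 2, f_y(x, y) = 2 - 4*y.
  f_x(P) = -6, f_y(P) = -2 (gradient nonzero, so P is smooth).
Step 3: tangent line at P: -6·(x − -1) + -2·(y − 1) = 0.
Expanding: -6*x - 2*y - 4 = 0.


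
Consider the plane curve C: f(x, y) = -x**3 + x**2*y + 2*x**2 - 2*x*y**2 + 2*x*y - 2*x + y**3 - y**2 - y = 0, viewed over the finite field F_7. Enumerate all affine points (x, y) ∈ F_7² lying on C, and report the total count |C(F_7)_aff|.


Affine F_7-points: {(0, 0), (1, 6), (3, 1), (3, 2), (3, 4), (4, 4), (6, 3), (6, 4), (6, 6)}; count = 9.

For each of the 49 pairs (x, y) ∈ F_7², evaluate f(x, y) mod 7. Record the zeros.
  x = 0: [0↦0, 1↦6, 2↦2, 3↦1, 4↦2, 5↦4, 6↦6]  zeros at y ∈ {0}
  x = 1: [0↦6, 1↦6, 2↦6, 3↦5, 4↦2, 5↦3, 6↦0]  zeros at y ∈ {6}
  x = 2: [0↦3, 1↦6, 2↦5, 3↦6, 4↦1, 5↦3, 6↦4]  zeros at y ∈ ∅
  x = 3: [0↦6, 1↦0, 2↦0, 3↦5, 4↦0, 5↦5, 6↦5]  zeros at y ∈ {1, 2, 4}
  x = 4: [0↦2, 1↦3, 2↦6, 3↦3, 4↦0, 5↦3, 6↦4]  zeros at y ∈ {4}
  x = 5: [0↦6, 1↦2, 2↦3, 3↦1, 4↦2, 5↦5, 6↦2]  zeros at y ∈ ∅
  x = 6: [0↦5, 1↦5, 2↦6, 3↦0, 4↦0, 5↦5, 6↦0]  zeros at y ∈ {3, 4, 6}
Collecting zeros: affine points = {(0, 0), (1, 6), (3, 1), (3, 2), (3, 4), (4, 4), (6, 3), (6, 4), (6, 6)}.
Total count |C(F_7)_aff| = 9.


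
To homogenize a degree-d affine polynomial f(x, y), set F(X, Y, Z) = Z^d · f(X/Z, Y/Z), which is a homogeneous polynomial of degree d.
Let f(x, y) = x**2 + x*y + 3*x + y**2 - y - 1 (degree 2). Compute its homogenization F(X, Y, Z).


F(X, Y, Z) = X**2 + X*Y + 3*X*Z + Y**2 - Y*Z - Z**2

deg(f) = 2.
Substitute x = X/Z, y = Y/Z into f, then multiply by Z^2.
  monomial 1·x^2·y^0 ↦ 1·X^2·Y^0·Z^0.
  monomial 1·x^1·y^1 ↦ 1·X^1·Y^1·Z^0.
  monomial 3·x^1·y^0 ↦ 3·X^1·Y^0·Z^1.
  monomial 1·x^0·y^2 ↦ 1·X^0·Y^2·Z^0.
  monomial -1·x^0·y^1 ↦ -1·X^0·Y^1·Z^1.
  monomial -1·x^0·y^0 ↦ -1·X^0·Y^0·Z^2.
Collecting: F(X, Y, Z) = X**2 + X*Y + 3*X*Z + Y**2 - Y*Z - Z**2.


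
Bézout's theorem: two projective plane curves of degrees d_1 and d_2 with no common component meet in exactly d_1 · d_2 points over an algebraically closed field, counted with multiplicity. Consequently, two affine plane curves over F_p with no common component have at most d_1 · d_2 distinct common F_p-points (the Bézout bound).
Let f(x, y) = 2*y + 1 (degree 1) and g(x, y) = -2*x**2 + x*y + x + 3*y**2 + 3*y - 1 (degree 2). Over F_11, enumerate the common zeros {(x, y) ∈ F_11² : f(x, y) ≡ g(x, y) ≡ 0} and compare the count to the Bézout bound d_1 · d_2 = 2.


Common zeros: {(7, 5)}; count = 1; Bézout bound = 2.

deg(f) = 1, deg(g) = 2, so Bézout bound = 2.
Scan x ∈ F_11. For each x, list the y ∈ F_11 with f(x, y) ≡ 0 and those with g(x, y) ≡ 0 (mod 11); the common zeros in that column are the intersection.
  x = 0: f ≡ 0 at y ∈ {5}; g ≡ 0 at y ∈ ∅; common: ∅.
  x = 1: f ≡ 0 at y ∈ {5}; g ≡ 0 at y ∈ ∅; common: ∅.
  x = 2: f ≡ 0 at y ∈ {5}; g ≡ 0 at y ∈ ∅; common: ∅.
  x = 3: f ≡ 0 at y ∈ {5}; g ≡ 0 at y ∈ ∅; common: ∅.
  x = 4: f ≡ 0 at y ∈ {5}; g ≡ 0 at y ∈ {6, 10}; common: ∅.
  x = 5: f ≡ 0 at y ∈ {5}; g ≡ 0 at y ∈ {6}; common: ∅.
  x = 6: f ≡ 0 at y ∈ {5}; g ≡ 0 at y ∈ {1, 7}; common: ∅.
  x = 7: f ≡ 0 at y ∈ {5}; g ≡ 0 at y ∈ {5, 10}; common: {5}.
  x = 8: f ≡ 0 at y ∈ {5}; g ≡ 0 at y ∈ {0}; common: ∅.
  x = 9: f ≡ 0 at y ∈ {5}; g ≡ 0 at y ∈ {0, 7}; common: ∅.
  x = 10: f ≡ 0 at y ∈ {5}; g ≡ 0 at y ∈ ∅; common: ∅.
Collecting: common zeros = {(7, 5)}, so the count is 1.
Comparison with the Bézout bound: 1 ≤ 2 = deg(f)·deg(g), as expected for curves with no common component (the affine F_11-count falls short of the bound because intersections may lie at infinity, over extension fields, or carry multiplicity).


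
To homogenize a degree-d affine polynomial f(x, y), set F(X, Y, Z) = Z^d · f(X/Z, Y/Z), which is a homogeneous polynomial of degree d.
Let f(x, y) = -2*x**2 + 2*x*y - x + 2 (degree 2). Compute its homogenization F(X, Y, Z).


F(X, Y, Z) = -2*X**2 + 2*X*Y - X*Z + 2*Z**2

deg(f) = 2.
Substitute x = X/Z, y = Y/Z into f, then multiply by Z^2.
  monomial -2·x^2·y^0 ↦ -2·X^2·Y^0·Z^0.
  monomial 2·x^1·y^1 ↦ 2·X^1·Y^1·Z^0.
  monomial -1·x^1·y^0 ↦ -1·X^1·Y^0·Z^1.
  monomial 2·x^0·y^0 ↦ 2·X^0·Y^0·Z^2.
Collecting: F(X, Y, Z) = -2*X**2 + 2*X*Y - X*Z + 2*Z**2.


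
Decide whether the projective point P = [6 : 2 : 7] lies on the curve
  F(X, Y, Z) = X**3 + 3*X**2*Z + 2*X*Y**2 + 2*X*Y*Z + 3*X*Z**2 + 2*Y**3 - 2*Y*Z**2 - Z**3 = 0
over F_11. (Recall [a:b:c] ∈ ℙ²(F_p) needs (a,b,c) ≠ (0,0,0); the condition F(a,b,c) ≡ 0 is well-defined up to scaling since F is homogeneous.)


F(6,2,7) ≡ 7 (mod 11); P is NOT on the curve.

Evaluate F(6, 2, 7) term-by-term (mod 11).
  X**3 ↦ 1·216·1·1 = 216
  3*X**2*Z ↦ 3·36·1·7 = 756
  2*X*Y**2 ↦ 2·6·4·1 = 48
  2*X*Y*Z ↦ 2·6·2·7 = 168
  3*X*Z**2 ↦ 3·6·1·49 = 882
  2*Y**3 ↦ 2·1·8·1 = 16
  -2*Y*Z**2 ↦ -2·1·2·49 = -196
  -Z**3 ↦ -1·1·1·343 = -343
Sum: F(6, 2, 7) = (216) + (756) + (48) + (168) + (882) + (16) + (-196) + (-343) = 1547.
Reducing mod 11: 1547 ≡ 7 (mod 11).
Since F(a, b, c) ≡ 7 ≠ 0 (mod 11), P does NOT lie on the curve.


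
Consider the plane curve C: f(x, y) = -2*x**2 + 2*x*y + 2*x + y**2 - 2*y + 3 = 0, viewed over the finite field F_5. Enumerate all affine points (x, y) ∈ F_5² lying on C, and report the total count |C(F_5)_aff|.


Affine F_5-points: {(4, 2)}; count = 1.

For each of the 25 pairs (x, y) ∈ F_5², evaluate f(x, y) mod 5. Record the zeros.
  x = 0: [0↦3, 1↦2, 2↦3, 3↦1, 4↦1]  zeros at y ∈ ∅
  x = 1: [0↦3, 1↦4, 2↦2, 3↦2, 4↦4]  zeros at y ∈ ∅
  x = 2: [0↦4, 1↦2, 2↦2, 3↦4, 4↦3]  zeros at y ∈ ∅
  x = 3: [0↦1, 1↦1, 2↦3, 3↦2, 4↦3]  zeros at y ∈ ∅
  x = 4: [0↦4, 1↦1, 2↦0, 3↦1, 4↦4]  zeros at y ∈ {2}
Collecting zeros: affine points = {(4, 2)}.
Total count |C(F_5)_aff| = 1.


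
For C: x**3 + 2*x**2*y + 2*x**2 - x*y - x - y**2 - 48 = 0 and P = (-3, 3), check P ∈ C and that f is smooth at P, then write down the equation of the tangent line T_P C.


Tangent line at P: -25*x + 15*y - 120 = 0.

Step 1: f(-3, 3) = 0, so P lies on C.
Step 2: partial derivatives
  f_x(x, y) = 3*x**2 + 4*x*y + 4*x - y - 1, f_y(x, y) = 2*x**2 - x - 2*y.
  f_x(P) = -25, f_y(P) = 15 (gradient nonzero, so P is smooth).
Step 3: tangent line at P: -25·(x − -3) + 15·(y − 3) = 0.
Expanding: -25*x + 15*y - 120 = 0.


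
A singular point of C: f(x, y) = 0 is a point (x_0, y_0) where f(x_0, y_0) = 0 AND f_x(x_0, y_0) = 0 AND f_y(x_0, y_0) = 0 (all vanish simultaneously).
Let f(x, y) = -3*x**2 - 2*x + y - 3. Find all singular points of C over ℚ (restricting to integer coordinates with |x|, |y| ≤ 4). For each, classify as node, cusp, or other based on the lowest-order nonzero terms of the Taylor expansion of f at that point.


No singular points in the scanned grid; C is smooth there.

Compute partial derivatives:
  f_x = -6*x - 2.
  f_y = 1.
f_y = 1 is a nonzero constant, so f_y never vanishes: no point (x, y) can satisfy f = f_x = f_y = 0. In particular no (x, y) ∈ {−4, ..., 4}² is singular; the curve is smooth.


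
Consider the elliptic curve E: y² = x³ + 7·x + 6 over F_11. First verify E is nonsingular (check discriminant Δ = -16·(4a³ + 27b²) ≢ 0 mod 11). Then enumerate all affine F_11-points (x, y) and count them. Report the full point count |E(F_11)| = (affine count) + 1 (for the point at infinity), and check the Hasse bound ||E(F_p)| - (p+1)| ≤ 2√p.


Affine points = {(1, 5), (1, 6), (5, 1), (5, 10), (6, 0), (10, 3), (10, 8)}; affine count = 7; |E(F_11)| = 8.

Discriminant check: Δ ∝ 4a³ + 27b² = 4·7³ + 27·6² = 4·343 + 27·36 ≡ 1 (mod 11). Nonzero ⇒ E is nonsingular.
For each x ∈ F_11, compute rhs = x³ + 7·x + 6 mod 11, then count y ∈ F_11 with y² ≡ rhs.
  x = 0: rhs = 6, matching y values: none (0 points).
  x = 1: rhs = 3, matching y values: 5, 6 (2 points).
  x = 2: rhs = 6, matching y values: none (0 points).
  x = 3: rhs = 10, matching y values: none (0 points).
  x = 4: rhs = 10, matching y values: none (0 points).
  x = 5: rhs = 1, matching y values: 1, 10 (2 points).
  x = 6: rhs = 0, matching y values: 0 (1 points).
  x = 7: rhs = 2, matching y values: none (0 points).
  x = 8: rhs = 2, matching y values: none (0 points).
  x = 9: rhs = 6, matching y values: none (0 points).
  x = 10: rhs = 9, matching y values: 3, 8 (2 points).
Total affine count: 7.
Full point count |E(F_11)| = 7 + 1 = 8.
Hasse bound: |8 − (11+1)| = |-4| = 4 ≤ 2√11 ≈ 6.6332 ✓.


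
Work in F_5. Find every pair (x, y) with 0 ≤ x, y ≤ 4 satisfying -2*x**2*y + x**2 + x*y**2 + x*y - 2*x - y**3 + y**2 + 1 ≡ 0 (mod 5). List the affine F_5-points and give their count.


Affine F_5-points: {(1, 0), (1, 1), (4, 1), (4, 2)}; count = 4.

For each of the 25 pairs (x, y) ∈ F_5², evaluate f(x, y) mod 5. Record the zeros.
  x = 0: [0↦1, 1↦1, 2↦2, 3↦3, 4↦3]  zeros at y ∈ ∅
  x = 1: [0↦0, 1↦0, 2↦3, 3↦3, 4↦4]  zeros at y ∈ {0, 1}
  x = 2: [0↦1, 1↦2, 2↦3, 3↦3, 4↦1]  zeros at y ∈ ∅
  x = 3: [0↦4, 1↦2, 2↦2, 3↦3, 4↦4]  zeros at y ∈ ∅
  x = 4: [0↦4, 1↦0, 2↦0, 3↦3, 4↦3]  zeros at y ∈ {1, 2}
Collecting zeros: affine points = {(1, 0), (1, 1), (4, 1), (4, 2)}.
Total count |C(F_5)_aff| = 4.


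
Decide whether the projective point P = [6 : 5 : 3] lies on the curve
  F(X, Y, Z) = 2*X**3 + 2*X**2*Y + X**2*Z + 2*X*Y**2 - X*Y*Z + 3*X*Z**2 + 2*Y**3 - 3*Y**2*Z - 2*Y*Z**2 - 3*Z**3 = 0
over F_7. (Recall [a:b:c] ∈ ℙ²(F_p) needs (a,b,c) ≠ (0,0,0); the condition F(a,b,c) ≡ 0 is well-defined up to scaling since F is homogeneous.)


F(6,5,3) ≡ 6 (mod 7); P is NOT on the curve.

Evaluate F(6, 5, 3) term-by-term (mod 7).
  2*X**3 ↦ 2·216·1·1 = 432
  2*X**2*Y ↦ 2·36·5·1 = 360
  X**2*Z ↦ 1·36·1·3 = 108
  2*X*Y**2 ↦ 2·6·25·1 = 300
  -X*Y*Z ↦ -1·6·5·3 = -90
  3*X*Z**2 ↦ 3·6·1·9 = 162
  2*Y**3 ↦ 2·1·125·1 = 250
  -3*Y**2*Z ↦ -3·1·25·3 = -225
  -2*Y*Z**2 ↦ -2·1·5·9 = -90
  -3*Z**3 ↦ -3·1·1·27 = -81
Sum: F(6, 5, 3) = (432) + (360) + (108) + (300) + (-90) + (162) + (250) + (-225) + (-90) + (-81) = 1126.
Reducing mod 7: 1126 ≡ 6 (mod 7).
Since F(a, b, c) ≡ 6 ≠ 0 (mod 7), P does NOT lie on the curve.


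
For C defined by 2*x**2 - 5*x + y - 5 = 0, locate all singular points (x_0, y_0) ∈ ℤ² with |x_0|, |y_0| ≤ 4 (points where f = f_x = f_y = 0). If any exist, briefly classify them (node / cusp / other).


No singular points in the scanned grid; C is smooth there.

Compute partial derivatives:
  f_x = 4*x - 5.
  f_y = 1.
f_y = 1 is a nonzero constant, so f_y never vanishes: no point (x, y) can satisfy f = f_x = f_y = 0. In particular no (x, y) ∈ {−4, ..., 4}² is singular; the curve is smooth.


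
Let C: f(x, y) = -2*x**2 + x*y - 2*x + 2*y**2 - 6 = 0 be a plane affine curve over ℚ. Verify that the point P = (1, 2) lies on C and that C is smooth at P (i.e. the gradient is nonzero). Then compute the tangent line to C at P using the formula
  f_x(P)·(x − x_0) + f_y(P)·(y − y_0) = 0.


Tangent line at P: -4*x + 9*y - 14 = 0.

Step 1: f(1, 2) = 0, so P lies on C.
Step 2: partial derivatives
  f_x(x, y) = -4*x + y - 2, f_y(x, y) = x + 4*y.
  f_x(P) = -4, f_y(P) = 9 (gradient nonzero, so P is smooth).
Step 3: tangent line at P: -4·(x − 1) + 9·(y − 2) = 0.
Expanding: -4*x + 9*y - 14 = 0.


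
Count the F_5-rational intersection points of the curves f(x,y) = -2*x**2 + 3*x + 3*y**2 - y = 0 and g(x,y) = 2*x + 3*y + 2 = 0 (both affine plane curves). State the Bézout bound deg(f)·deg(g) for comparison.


Common zeros: {(3, 4), (4, 0)}; count = 2; Bézout bound = 2.

deg(f) = 2, deg(g) = 1, so Bézout bound = 2.
Scan x ∈ F_5. For each x, list the y ∈ F_5 with f(x, y) ≡ 0 and those with g(x, y) ≡ 0 (mod 5); the common zeros in that column are the intersection.
  x = 0: f ≡ 0 at y ∈ {0, 2}; g ≡ 0 at y ∈ {1}; common: ∅.
  x = 1: f ≡ 0 at y ∈ {3, 4}; g ≡ 0 at y ∈ {2}; common: ∅.
  x = 2: f ≡ 0 at y ∈ {1}; g ≡ 0 at y ∈ {3}; common: ∅.
  x = 3: f ≡ 0 at y ∈ {3, 4}; g ≡ 0 at y ∈ {4}; common: {4}.
  x = 4: f ≡ 0 at y ∈ {0, 2}; g ≡ 0 at y ∈ {0}; common: {0}.
Collecting: common zeros = {(3, 4), (4, 0)}, so the count is 2.
Comparison with the Bézout bound: 2 ≤ 2 = deg(f)·deg(g), as expected for curves with no common component (the bound is attained).


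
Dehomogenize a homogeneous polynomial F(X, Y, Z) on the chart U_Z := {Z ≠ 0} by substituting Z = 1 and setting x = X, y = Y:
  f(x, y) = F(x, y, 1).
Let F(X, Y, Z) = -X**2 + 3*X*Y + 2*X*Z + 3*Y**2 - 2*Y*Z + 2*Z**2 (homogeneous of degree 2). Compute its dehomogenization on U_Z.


f(x, y) = -x**2 + 3*x*y + 2*x + 3*y**2 - 2*y + 2

On U_Z we set Z = 1. Each monomial c·X^i·Y^j·Z^k in F becomes c·x^i·y^j·1^k = c·x^i·y^j.
Substituting Z = 1: F(X, Y, 1) = -x**2 + 3*x*y + 2*x + 3*y**2 - 2*y + 2.
Note: deg(f) ≤ deg(F) = 2; strict inequality happens when F is divisible by Z (lost terms).


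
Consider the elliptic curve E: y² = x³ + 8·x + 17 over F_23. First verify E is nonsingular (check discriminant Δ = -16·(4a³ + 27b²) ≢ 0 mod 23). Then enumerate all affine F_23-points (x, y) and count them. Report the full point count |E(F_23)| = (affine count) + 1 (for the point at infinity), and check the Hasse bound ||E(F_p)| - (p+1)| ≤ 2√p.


Affine points = {(1, 7), (1, 16), (2, 8), (2, 15), (7, 5), (7, 18), (8, 8), (8, 15), (9, 6), (9, 17), (10, 4), (10, 19), (12, 1), (12, 22), (13, 8), (13, 15), (15, 4), (15, 19), (16, 3), (16, 20), (17, 11), (17, 12), (18, 6), (18, 17), (19, 6), (19, 17), (20, 9), (20, 14), (21, 4), (21, 19), (22, 10), (22, 13)}; affine count = 32; |E(F_23)| = 33.

Discriminant check: Δ ∝ 4a³ + 27b² = 4·8³ + 27·17² = 4·512 + 27·289 ≡ 7 (mod 23). Nonzero ⇒ E is nonsingular.
For each x ∈ F_23, compute rhs = x³ + 8·x + 17 mod 23, then count y ∈ F_23 with y² ≡ rhs.
  x = 0: rhs = 17, matching y values: none (0 points).
  x = 1: rhs = 3, matching y values: 7, 16 (2 points).
  x = 2: rhs = 18, matching y values: 8, 15 (2 points).
  x = 3: rhs = 22, matching y values: none (0 points).
  x = 4: rhs = 21, matching y values: none (0 points).
  x = 5: rhs = 21, matching y values: none (0 points).
  x = 6: rhs = 5, matching y values: none (0 points).
  x = 7: rhs = 2, matching y values: 5, 18 (2 points).
  x = 8: rhs = 18, matching y values: 8, 15 (2 points).
  x = 9: rhs = 13, matching y values: 6, 17 (2 points).
  x = 10: rhs = 16, matching y values: 4, 19 (2 points).
  x = 11: rhs = 10, matching y values: none (0 points).
  x = 12: rhs = 1, matching y values: 1, 22 (2 points).
  x = 13: rhs = 18, matching y values: 8, 15 (2 points).
  x = 14: rhs = 21, matching y values: none (0 points).
  x = 15: rhs = 16, matching y values: 4, 19 (2 points).
  x = 16: rhs = 9, matching y values: 3, 20 (2 points).
  x = 17: rhs = 6, matching y values: 11, 12 (2 points).
  x = 18: rhs = 13, matching y values: 6, 17 (2 points).
  x = 19: rhs = 13, matching y values: 6, 17 (2 points).
  x = 20: rhs = 12, matching y values: 9, 14 (2 points).
  x = 21: rhs = 16, matching y values: 4, 19 (2 points).
  x = 22: rhs = 8, matching y values: 10, 13 (2 points).
Total affine count: 32.
Full point count |E(F_23)| = 32 + 1 = 33.
Hasse bound: |33 − (23+1)| = |9| = 9 ≤ 2√23 ≈ 9.5917 ✓.
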